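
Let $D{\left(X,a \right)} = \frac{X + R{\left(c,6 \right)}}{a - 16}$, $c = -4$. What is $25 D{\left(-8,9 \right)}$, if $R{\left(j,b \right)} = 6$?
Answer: $\frac{50}{7} \approx 7.1429$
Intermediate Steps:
$D{\left(X,a \right)} = \frac{6 + X}{-16 + a}$ ($D{\left(X,a \right)} = \frac{X + 6}{a - 16} = \frac{6 + X}{-16 + a}$)
$25 D{\left(-8,9 \right)} = 25 \frac{6 - 8}{-16 + 9} = 25 \frac{1}{-7} \left(-2\right) = 25 \left(\left(- \frac{1}{7}\right) \left(-2\right)\right) = 25 \cdot \frac{2}{7} = \frac{50}{7}$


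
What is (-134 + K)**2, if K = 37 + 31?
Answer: 4356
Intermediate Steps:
K = 68
(-134 + K)**2 = (-134 + 68)**2 = (-66)**2 = 4356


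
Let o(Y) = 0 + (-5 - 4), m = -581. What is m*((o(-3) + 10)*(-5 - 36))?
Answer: 23821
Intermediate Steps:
o(Y) = -9 (o(Y) = 0 - 9 = -9)
m*((o(-3) + 10)*(-5 - 36)) = -581*(-9 + 10)*(-5 - 36) = -581*(-41) = 23821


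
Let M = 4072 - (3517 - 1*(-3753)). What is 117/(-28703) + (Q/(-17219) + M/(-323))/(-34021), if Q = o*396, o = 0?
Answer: -105959985/24262387573 ≈ -0.0043673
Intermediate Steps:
Q = 0 (Q = 0*396 = 0)
M = -3198 (M = 4072 - (3517 + 3753) = 4072 - 1*7270 = 4072 - 7270 = -3198)
117/(-28703) + (Q/(-17219) + M/(-323))/(-34021) = 117/(-28703) + (0/(-17219) - 3198/(-323))/(-34021) = 117*(-1/28703) + (0*(-1/17219) - 3198*(-1/323))*(-1/34021) = -117/28703 + (0 + 3198/323)*(-1/34021) = -117/28703 + (3198/323)*(-1/34021) = -117/28703 - 246/845291 = -105959985/24262387573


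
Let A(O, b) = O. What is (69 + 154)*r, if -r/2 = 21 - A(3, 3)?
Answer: -8028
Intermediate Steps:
r = -36 (r = -2*(21 - 1*3) = -2*(21 - 3) = -2*18 = -36)
(69 + 154)*r = (69 + 154)*(-36) = 223*(-36) = -8028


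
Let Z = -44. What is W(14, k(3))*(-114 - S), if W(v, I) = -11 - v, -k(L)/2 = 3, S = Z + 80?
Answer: 3750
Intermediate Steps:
S = 36 (S = -44 + 80 = 36)
k(L) = -6 (k(L) = -2*3 = -6)
W(14, k(3))*(-114 - S) = (-11 - 1*14)*(-114 - 1*36) = (-11 - 14)*(-114 - 36) = -25*(-150) = 3750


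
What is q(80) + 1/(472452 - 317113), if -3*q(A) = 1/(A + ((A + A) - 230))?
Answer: -155309/4660170 ≈ -0.033327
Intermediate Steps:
q(A) = -1/(3*(-230 + 3*A)) (q(A) = -1/(3*(A + ((A + A) - 230))) = -1/(3*(A + (2*A - 230))) = -1/(3*(A + (-230 + 2*A))) = -1/(3*(-230 + 3*A)))
q(80) + 1/(472452 - 317113) = -1/(-690 + 9*80) + 1/(472452 - 317113) = -1/(-690 + 720) + 1/155339 = -1/30 + 1/155339 = -155309/4660170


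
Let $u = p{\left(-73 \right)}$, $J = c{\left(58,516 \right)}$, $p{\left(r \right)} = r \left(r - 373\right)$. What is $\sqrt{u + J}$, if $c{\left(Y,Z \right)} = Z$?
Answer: $\sqrt{33074} \approx 181.86$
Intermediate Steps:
$p{\left(r \right)} = r \left(-373 + r\right)$
$J = 516$
$u = 32558$ ($u = - 73 \left(-373 - 73\right) = \left(-73\right) \left(-446\right) = 32558$)
$\sqrt{u + J} = \sqrt{32558 + 516} = \sqrt{33074}$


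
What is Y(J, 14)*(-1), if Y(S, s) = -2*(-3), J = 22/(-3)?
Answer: -6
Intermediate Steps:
J = -22/3 (J = 22*(-⅓) = -22/3 ≈ -7.3333)
Y(S, s) = 6
Y(J, 14)*(-1) = 6*(-1) = -6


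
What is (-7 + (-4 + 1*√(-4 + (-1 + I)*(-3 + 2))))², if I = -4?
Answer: 100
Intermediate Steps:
(-7 + (-4 + 1*√(-4 + (-1 + I)*(-3 + 2))))² = (-7 + (-4 + 1*√(-4 + (-1 - 4)*(-3 + 2))))² = (-7 + (-4 + 1*√(-4 - 5*(-1))))² = (-7 + (-4 + 1*√(-4 + 5)))² = (-7 + (-4 + 1*√1))² = (-7 + (-4 + 1*1))² = (-7 + (-4 + 1))² = (-7 - 3)² = (-10)² = 100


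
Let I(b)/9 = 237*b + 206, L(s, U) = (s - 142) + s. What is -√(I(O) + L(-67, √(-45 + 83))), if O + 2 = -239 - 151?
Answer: -I*√834558 ≈ -913.54*I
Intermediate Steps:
L(s, U) = -142 + 2*s (L(s, U) = (-142 + s) + s = -142 + 2*s)
O = -392 (O = -2 + (-239 - 151) = -2 - 390 = -392)
I(b) = 1854 + 2133*b (I(b) = 9*(237*b + 206) = 9*(206 + 237*b) = 1854 + 2133*b)
-√(I(O) + L(-67, √(-45 + 83))) = -√((1854 + 2133*(-392)) + (-142 + 2*(-67))) = -√((1854 - 836136) + (-142 - 134)) = -√(-834282 - 276) = -√(-834558) = -I*√834558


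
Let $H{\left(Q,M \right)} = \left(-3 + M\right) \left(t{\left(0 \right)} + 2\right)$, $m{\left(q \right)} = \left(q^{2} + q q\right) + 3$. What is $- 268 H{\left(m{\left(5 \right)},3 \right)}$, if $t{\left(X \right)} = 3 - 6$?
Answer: $0$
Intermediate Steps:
$m{\left(q \right)} = 3 + 2 q^{2}$ ($m{\left(q \right)} = \left(q^{2} + q^{2}\right) + 3 = 2 q^{2} + 3 = 3 + 2 q^{2}$)
$t{\left(X \right)} = -3$ ($t{\left(X \right)} = 3 - 6 = -3$)
$H{\left(Q,M \right)} = 3 - M$ ($H{\left(Q,M \right)} = \left(-3 + M\right) \left(-3 + 2\right) = \left(-3 + M\right) \left(-1\right) = 3 - M$)
$- 268 H{\left(m{\left(5 \right)},3 \right)} = - 268 \left(3 - 3\right) = \left(-268\right) 0 = 0$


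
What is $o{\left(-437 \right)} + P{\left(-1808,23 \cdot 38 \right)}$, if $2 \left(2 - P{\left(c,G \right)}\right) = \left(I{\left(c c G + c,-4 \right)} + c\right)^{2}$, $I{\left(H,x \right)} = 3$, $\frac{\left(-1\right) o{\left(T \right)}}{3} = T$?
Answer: $- \frac{3255399}{2} \approx -1.6277 \cdot 10^{6}$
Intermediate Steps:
$o{\left(T \right)} = - 3 T$
$P{\left(c,G \right)} = 2 - \frac{\left(3 + c\right)^{2}}{2}$
$o{\left(-437 \right)} + P{\left(-1808,23 \cdot 38 \right)} = \left(-3\right) \left(-437\right) + \left(2 - \frac{\left(3 - 1808\right)^{2}}{2}\right) = 1311 + \left(2 - \frac{\left(-1805\right)^{2}}{2}\right) = 1311 + \left(2 - \frac{3258025}{2}\right) = 1311 - \frac{3258021}{2} = - \frac{3255399}{2}$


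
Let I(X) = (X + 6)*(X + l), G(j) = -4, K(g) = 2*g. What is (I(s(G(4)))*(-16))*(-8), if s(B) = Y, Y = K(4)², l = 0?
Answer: 573440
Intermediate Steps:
Y = 64 (Y = (2*4)² = 8² = 64)
s(B) = 64
I(X) = X*(6 + X) (I(X) = (X + 6)*(X + 0) = (6 + X)*X = X*(6 + X))
(I(s(G(4)))*(-16))*(-8) = ((64*(6 + 64))*(-16))*(-8) = ((64*70)*(-16))*(-8) = (4480*(-16))*(-8) = -71680*(-8) = 573440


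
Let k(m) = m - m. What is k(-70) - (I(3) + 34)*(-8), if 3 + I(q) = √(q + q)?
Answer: 248 + 8*√6 ≈ 267.60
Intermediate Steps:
I(q) = -3 + √2*√q (I(q) = -3 + √(q + q) = -3 + √(2*q) = -3 + √2*√q)
k(m) = 0
k(-70) - (I(3) + 34)*(-8) = 0 - ((-3 + √2*√3) + 34)*(-8) = 0 - ((-3 + √6) + 34)*(-8) = 0 - (31 + √6)*(-8) = 0 - (-248 - 8*√6) = 0 + (248 + 8*√6) = 248 + 8*√6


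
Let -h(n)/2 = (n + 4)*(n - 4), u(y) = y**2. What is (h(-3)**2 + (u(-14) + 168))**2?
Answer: 313600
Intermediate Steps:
h(n) = -2*(-4 + n)*(4 + n) (h(n) = -2*(n + 4)*(n - 4) = -2*(4 + n)*(-4 + n) = -2*(-4 + n)*(4 + n))
(h(-3)**2 + (u(-14) + 168))**2 = ((32 - 2*(-3)**2)**2 + ((-14)**2 + 168))**2 = ((32 - 2*9)**2 + (196 + 168))**2 = ((32 - 18)**2 + 364)**2 = (14**2 + 364)**2 = (196 + 364)**2 = 560**2 = 313600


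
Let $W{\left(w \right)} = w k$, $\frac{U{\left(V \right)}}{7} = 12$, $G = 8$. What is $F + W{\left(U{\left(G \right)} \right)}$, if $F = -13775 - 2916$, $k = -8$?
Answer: $-17363$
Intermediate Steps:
$U{\left(V \right)} = 84$ ($U{\left(V \right)} = 7 \cdot 12 = 84$)
$F = -16691$ ($F = -13775 - 2916 = -16691$)
$W{\left(w \right)} = - 8 w$ ($W{\left(w \right)} = w \left(-8\right) = - 8 w$)
$F + W{\left(U{\left(G \right)} \right)} = -16691 - 672 = -17363$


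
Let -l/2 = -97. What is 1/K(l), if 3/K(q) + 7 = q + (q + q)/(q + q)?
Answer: 188/3 ≈ 62.667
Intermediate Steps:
l = 194 (l = -2*(-97) = 194)
K(q) = 3/(-6 + q) (K(q) = 3/(-7 + (q + (q + q)/(q + q))) = 3/(-7 + (q + (2*q)/((2*q)))) = 3/(-7 + (q + (2*q)*(1/(2*q)))) = 3/(-7 + (q + 1)) = 3/(-7 + (1 + q)) = 3/(-6 + q))
1/K(l) = 1/(3/(-6 + 194)) = 1/(3/188) = 188/3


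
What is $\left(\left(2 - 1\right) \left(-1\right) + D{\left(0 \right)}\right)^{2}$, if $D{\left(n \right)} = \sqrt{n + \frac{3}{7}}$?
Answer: $\frac{\left(-7 + \sqrt{21}\right)^{2}}{49} \approx 0.11926$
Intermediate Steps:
$D{\left(n \right)} = \sqrt{\frac{3}{7} + n}$ ($D{\left(n \right)} = \sqrt{n + 3 \cdot \frac{1}{7}} = \sqrt{n + \frac{3}{7}} = \sqrt{\frac{3}{7} + n}$)
$\left(\left(2 - 1\right) \left(-1\right) + D{\left(0 \right)}\right)^{2} = \left(\left(2 - 1\right) \left(-1\right) + \frac{\sqrt{21 + 49 \cdot 0}}{7}\right)^{2} = \left(1 \left(-1\right) + \frac{\sqrt{21 + 0}}{7}\right)^{2} = \left(-1 + \frac{\sqrt{21}}{7}\right)^{2}$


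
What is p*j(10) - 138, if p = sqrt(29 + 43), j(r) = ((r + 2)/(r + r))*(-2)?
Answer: -138 - 36*sqrt(2)/5 ≈ -148.18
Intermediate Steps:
j(r) = -(2 + r)/r (j(r) = ((2 + r)/((2*r)))*(-2) = ((2 + r)*(1/(2*r)))*(-2) = ((2 + r)/(2*r))*(-2) = -(2 + r)/r)
p = 6*sqrt(2) (p = sqrt(72) = 6*sqrt(2) ≈ 8.4853)
p*j(10) - 138 = (6*sqrt(2))*((-2 - 1*10)/10) - 138 = (6*sqrt(2))*((-2 - 10)/10) - 138 = (6*sqrt(2))*((1/10)*(-12)) - 138 = (6*sqrt(2))*(-6/5) - 138 = -36*sqrt(2)/5 - 138 = -138 - 36*sqrt(2)/5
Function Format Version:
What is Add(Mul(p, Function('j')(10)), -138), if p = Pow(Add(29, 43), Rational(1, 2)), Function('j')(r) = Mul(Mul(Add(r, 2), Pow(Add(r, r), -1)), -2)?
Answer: Add(-138, Mul(Rational(-36, 5), Pow(2, Rational(1, 2)))) ≈ -148.18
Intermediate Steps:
Function('j')(r) = Mul(-1, Pow(r, -1), Add(2, r)) (Function('j')(r) = Mul(Mul(Add(2, r), Pow(Mul(2, r), -1)), -2) = Mul(Mul(Add(2, r), Mul(Rational(1, 2), Pow(r, -1))), -2) = Mul(Mul(Rational(1, 2), Pow(r, -1), Add(2, r)), -2) = Mul(-1, Pow(r, -1), Add(2, r)))
p = Mul(6, Pow(2, Rational(1, 2))) (p = Pow(72, Rational(1, 2)) = Mul(6, Pow(2, Rational(1, 2))) ≈ 8.4853)
Add(Mul(p, Function('j')(10)), -138) = Add(Mul(Mul(6, Pow(2, Rational(1, 2))), Mul(Pow(10, -1), Add(-2, Mul(-1, 10)))), -138) = Add(Mul(Mul(6, Pow(2, Rational(1, 2))), Mul(Rational(1, 10), Add(-2, -10))), -138) = Add(Mul(Mul(6, Pow(2, Rational(1, 2))), Mul(Rational(1, 10), -12)), -138) = Add(Mul(Mul(6, Pow(2, Rational(1, 2))), Rational(-6, 5)), -138) = Add(Mul(Rational(-36, 5), Pow(2, Rational(1, 2))), -138) = Add(-138, Mul(Rational(-36, 5), Pow(2, Rational(1, 2))))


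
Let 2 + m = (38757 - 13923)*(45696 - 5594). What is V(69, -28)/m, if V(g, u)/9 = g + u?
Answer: 369/995893066 ≈ 3.7052e-7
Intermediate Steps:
V(g, u) = 9*g + 9*u (V(g, u) = 9*(g + u) = 9*g + 9*u)
m = 995893066 (m = -2 + (38757 - 13923)*(45696 - 5594) = -2 + 24834*40102 = -2 + 995893068 = 995893066)
V(69, -28)/m = (9*69 + 9*(-28))/995893066 = (621 - 252)*(1/995893066) = 369*(1/995893066) = 369/995893066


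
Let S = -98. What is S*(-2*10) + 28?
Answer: 1988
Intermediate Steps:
S*(-2*10) + 28 = -(-196)*10 + 28 = -98*(-20) + 28 = 1960 + 28 = 1988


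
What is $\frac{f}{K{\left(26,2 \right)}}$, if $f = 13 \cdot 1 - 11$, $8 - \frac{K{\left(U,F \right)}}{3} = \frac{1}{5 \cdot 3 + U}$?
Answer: $\frac{82}{981} \approx 0.083588$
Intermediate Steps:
$K{\left(U,F \right)} = 24 - \frac{3}{15 + U}$ ($K{\left(U,F \right)} = 24 - \frac{3}{5 \cdot 3 + U} = 24 - \frac{3}{15 + U}$)
$f = 2$ ($f = 13 - 11 = 2$)
$\frac{f}{K{\left(26,2 \right)}} = \frac{2}{3 \frac{1}{15 + 26} \left(119 + 8 \cdot 26\right)} = \frac{2}{3 \cdot \frac{1}{41} \left(119 + 208\right)} = \frac{2}{3 \cdot \frac{1}{41} \cdot 327} = \frac{2}{\frac{981}{41}} = 2 \cdot \frac{41}{981} = \frac{82}{981}$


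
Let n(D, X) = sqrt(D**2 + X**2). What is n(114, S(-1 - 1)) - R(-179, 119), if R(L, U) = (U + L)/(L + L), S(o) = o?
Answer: -30/179 + 10*sqrt(130) ≈ 113.85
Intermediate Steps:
R(L, U) = (L + U)/(2*L) (R(L, U) = (L + U)/((2*L)) = (L + U)*(1/(2*L)) = (L + U)/(2*L))
n(114, S(-1 - 1)) - R(-179, 119) = sqrt(114**2 + (-1 - 1)**2) - (-179 + 119)/(2*(-179)) = sqrt(12996 + (-2)**2) - (-1)*(-60)/(2*179) = sqrt(12996 + 4) - 1*30/179 = sqrt(13000) - 30/179 = 10*sqrt(130) - 30/179 = -30/179 + 10*sqrt(130)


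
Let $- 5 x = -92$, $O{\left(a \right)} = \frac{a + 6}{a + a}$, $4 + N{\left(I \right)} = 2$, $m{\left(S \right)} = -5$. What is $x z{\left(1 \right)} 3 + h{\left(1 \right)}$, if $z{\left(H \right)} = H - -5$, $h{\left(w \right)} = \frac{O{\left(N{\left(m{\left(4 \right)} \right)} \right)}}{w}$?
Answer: $\frac{1651}{5} \approx 330.2$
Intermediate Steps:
$N{\left(I \right)} = -2$ ($N{\left(I \right)} = -4 + 2 = -2$)
$O{\left(a \right)} = \frac{6 + a}{2 a}$
$h{\left(w \right)} = - \frac{1}{w}$ ($h{\left(w \right)} = \frac{\frac{1}{2} \frac{1}{-2} \left(6 - 2\right)}{w} = \frac{\frac{1}{2} \left(- \frac{1}{2}\right) 4}{w} = - \frac{1}{w}$)
$z{\left(H \right)} = 5 + H$ ($z{\left(H \right)} = H + 5 = 5 + H$)
$x = \frac{92}{5}$ ($x = \left(- \frac{1}{5}\right) \left(-92\right) = \frac{92}{5} \approx 18.4$)
$x z{\left(1 \right)} 3 + h{\left(1 \right)} = \frac{92 \left(5 + 1\right) 3}{5} - 1^{-1} = \frac{92 \cdot 6 \cdot 3}{5} - 1 = \frac{92}{5} \cdot 18 - 1 = \frac{1656}{5} - 1 = \frac{1651}{5}$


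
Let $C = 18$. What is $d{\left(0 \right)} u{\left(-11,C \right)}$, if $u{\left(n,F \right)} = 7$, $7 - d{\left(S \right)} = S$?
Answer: $49$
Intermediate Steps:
$d{\left(S \right)} = 7 - S$
$d{\left(0 \right)} u{\left(-11,C \right)} = \left(7 - 0\right) 7 = \left(7 + 0\right) 7 = 7 \cdot 7 = 49$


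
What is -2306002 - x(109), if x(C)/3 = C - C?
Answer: -2306002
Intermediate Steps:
x(C) = 0 (x(C) = 3*(C - C) = 3*0 = 0)
-2306002 - x(109) = -2306002 - 1*0 = -2306002 + 0 = -2306002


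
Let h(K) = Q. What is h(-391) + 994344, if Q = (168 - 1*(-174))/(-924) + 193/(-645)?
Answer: 98768123033/99330 ≈ 9.9434e+5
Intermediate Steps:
Q = -66487/99330 (Q = (168 + 174)*(-1/924) + 193*(-1/645) = 342*(-1/924) - 193/645 = -57/154 - 193/645 = -66487/99330 ≈ -0.66935)
h(K) = -66487/99330
h(-391) + 994344 = -66487/99330 + 994344 = 98768123033/99330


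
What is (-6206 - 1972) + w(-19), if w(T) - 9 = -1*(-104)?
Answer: -8065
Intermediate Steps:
w(T) = 113 (w(T) = 9 - 1*(-104) = 9 + 104 = 113)
(-6206 - 1972) + w(-19) = (-6206 - 1972) + 113 = -8178 + 113 = -8065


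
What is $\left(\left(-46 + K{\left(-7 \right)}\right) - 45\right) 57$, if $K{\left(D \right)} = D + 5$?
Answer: $-5301$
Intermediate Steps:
$K{\left(D \right)} = 5 + D$
$\left(\left(-46 + K{\left(-7 \right)}\right) - 45\right) 57 = \left(\left(-46 + \left(5 - 7\right)\right) - 45\right) 57 = \left(\left(-46 - 2\right) - 45\right) 57 = \left(-48 - 45\right) 57 = \left(-93\right) 57 = -5301$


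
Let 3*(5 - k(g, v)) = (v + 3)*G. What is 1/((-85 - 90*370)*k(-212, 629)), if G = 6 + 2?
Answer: 3/168293785 ≈ 1.7826e-8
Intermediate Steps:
G = 8
k(g, v) = -3 - 8*v/3 (k(g, v) = 5 - (v + 3)*8/3 = 5 - (3 + v)*8/3 = 5 - (24 + 8*v)/3 = 5 + (-8 - 8*v/3) = -3 - 8*v/3)
1/((-85 - 90*370)*k(-212, 629)) = 1/((-85 - 90*370)*(-3 - 8/3*629)) = 1/((-85 - 33300)*(-3 - 5032/3)) = 1/((-33385)*(-5041/3)) = -1/33385*(-3/5041) = 3/168293785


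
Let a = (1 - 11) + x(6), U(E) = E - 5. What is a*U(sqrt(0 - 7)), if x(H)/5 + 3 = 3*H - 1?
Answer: -300 + 60*I*sqrt(7) ≈ -300.0 + 158.75*I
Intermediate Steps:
x(H) = -20 + 15*H (x(H) = -15 + 5*(3*H - 1) = -15 + 5*(-1 + 3*H) = -15 + (-5 + 15*H) = -20 + 15*H)
U(E) = -5 + E
a = 60 (a = (1 - 11) + (-20 + 15*6) = -10 + (-20 + 90) = -10 + 70 = 60)
a*U(sqrt(0 - 7)) = 60*(-5 + sqrt(0 - 7)) = 60*(-5 + sqrt(-7)) = 60*(-5 + I*sqrt(7)) = -300 + 60*I*sqrt(7)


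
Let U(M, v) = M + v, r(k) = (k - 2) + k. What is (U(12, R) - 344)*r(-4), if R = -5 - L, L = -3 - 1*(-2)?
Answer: 3360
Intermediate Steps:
r(k) = -2 + 2*k (r(k) = (-2 + k) + k = -2 + 2*k)
L = -1 (L = -3 + 2 = -1)
R = -4 (R = -5 - 1*(-1) = -5 + 1 = -4)
(U(12, R) - 344)*r(-4) = ((12 - 4) - 344)*(-2 + 2*(-4)) = (8 - 344)*(-2 - 8) = -336*(-10) = 3360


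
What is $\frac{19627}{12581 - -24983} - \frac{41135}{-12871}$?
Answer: $\frac{1797814257}{483486244} \approx 3.7184$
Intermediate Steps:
$\frac{19627}{12581 - -24983} - \frac{41135}{-12871} = \frac{19627}{12581 + 24983} - - \frac{41135}{12871} = \frac{19627}{37564} + \frac{41135}{12871} = \frac{1797814257}{483486244}$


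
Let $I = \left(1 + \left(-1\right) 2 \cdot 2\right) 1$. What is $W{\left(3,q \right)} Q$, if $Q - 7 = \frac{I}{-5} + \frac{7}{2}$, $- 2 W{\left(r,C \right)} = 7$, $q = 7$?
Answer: $- \frac{777}{20} \approx -38.85$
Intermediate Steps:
$W{\left(r,C \right)} = - \frac{7}{2}$ ($W{\left(r,C \right)} = \left(- \frac{1}{2}\right) 7 = - \frac{7}{2}$)
$I = -3$ ($I = \left(1 - 4\right) 1 = \left(-3\right) 1 = -3$)
$Q = \frac{111}{10}$ ($Q = 7 + \left(- \frac{3}{-5} + \frac{7}{2}\right) = 7 + \left(\left(-3\right) \left(- \frac{1}{5}\right) + 7 \cdot \frac{1}{2}\right) = 7 + \left(\frac{3}{5} + \frac{7}{2}\right) = 7 + \frac{41}{10} = \frac{111}{10} \approx 11.1$)
$W{\left(3,q \right)} Q = \left(- \frac{7}{2}\right) \frac{111}{10} = - \frac{777}{20}$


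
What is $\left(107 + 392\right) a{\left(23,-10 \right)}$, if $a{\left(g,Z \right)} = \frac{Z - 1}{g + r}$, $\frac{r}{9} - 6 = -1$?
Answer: $- \frac{5489}{68} \approx -80.721$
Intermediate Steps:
$r = 45$ ($r = 54 + 9 \left(-1\right) = 54 - 9 = 45$)
$a{\left(g,Z \right)} = \frac{-1 + Z}{45 + g}$ ($a{\left(g,Z \right)} = \frac{Z - 1}{g + 45} = \frac{-1 + Z}{45 + g}$)
$\left(107 + 392\right) a{\left(23,-10 \right)} = \left(107 + 392\right) \frac{-1 - 10}{45 + 23} = 499 \cdot \frac{1}{68} \left(-11\right) = 499 \left(- \frac{11}{68}\right) = - \frac{5489}{68}$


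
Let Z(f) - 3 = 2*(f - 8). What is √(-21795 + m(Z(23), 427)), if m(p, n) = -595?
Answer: I*√22390 ≈ 149.63*I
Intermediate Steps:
Z(f) = -13 + 2*f (Z(f) = 3 + 2*(f - 8) = 3 + 2*(-8 + f) = 3 + (-16 + 2*f) = -13 + 2*f)
√(-21795 + m(Z(23), 427)) = √(-21795 - 595) = √(-22390) = I*√22390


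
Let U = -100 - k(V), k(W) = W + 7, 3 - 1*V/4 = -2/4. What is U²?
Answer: 14641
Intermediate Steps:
V = 14 (V = 12 - (-8)/4 = 12 - 4*(-½) = 12 + 2 = 14)
k(W) = 7 + W
U = -121 (U = -100 - (7 + 14) = -100 - 1*21 = -100 - 21 = -121)
U² = (-121)² = 14641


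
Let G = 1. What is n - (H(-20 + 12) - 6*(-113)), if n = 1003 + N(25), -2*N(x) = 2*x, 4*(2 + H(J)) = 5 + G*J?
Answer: 1211/4 ≈ 302.75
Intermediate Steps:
H(J) = -3/4 + J/4 (H(J) = -2 + (5 + 1*J)/4 = -2 + (5 + J)/4 = -2 + (5/4 + J/4) = -3/4 + J/4)
N(x) = -x
n = 978 (n = 1003 - 1*25 = 1003 - 25 = 978)
n - (H(-20 + 12) - 6*(-113)) = 978 - ((-3/4 + (-20 + 12)/4) - 6*(-113)) = 978 - ((-3/4 + (1/4)*(-8)) + 678) = 978 - ((-3/4 - 2) + 678) = 978 - (-11/4 + 678) = 978 - 1*2701/4 = 978 - 2701/4 = 1211/4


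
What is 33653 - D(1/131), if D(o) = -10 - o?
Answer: 4409854/131 ≈ 33663.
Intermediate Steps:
33653 - D(1/131) = 33653 - (-10 - 1/131) = 33653 - 1*(-1311/131) = 33653 + 1311/131 = 4409854/131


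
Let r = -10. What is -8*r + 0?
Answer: 80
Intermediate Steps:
-8*r + 0 = -8*(-10) + 0 = 80 + 0 = 80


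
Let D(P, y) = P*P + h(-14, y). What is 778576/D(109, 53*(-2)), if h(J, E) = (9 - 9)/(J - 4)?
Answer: 778576/11881 ≈ 65.531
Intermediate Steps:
h(J, E) = 0 (h(J, E) = 0/(-4 + J) = 0)
D(P, y) = P² (D(P, y) = P*P + 0 = P² + 0 = P²)
778576/D(109, 53*(-2)) = 778576/(109²) = 778576/11881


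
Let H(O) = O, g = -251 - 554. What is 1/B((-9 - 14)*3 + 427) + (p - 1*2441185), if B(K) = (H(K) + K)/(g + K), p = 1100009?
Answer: -960282463/716 ≈ -1.3412e+6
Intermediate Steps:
g = -805
B(K) = 2*K/(-805 + K) (B(K) = (K + K)/(-805 + K) = (2*K)/(-805 + K) = 2*K/(-805 + K))
1/B((-9 - 14)*3 + 427) + (p - 1*2441185) = 1/(2*((-9 - 14)*3 + 427)/(-805 + ((-9 - 14)*3 + 427))) + (1100009 - 1*2441185) = 1/(2*(-23*3 + 427)/(-805 + (-23*3 + 427))) + (1100009 - 2441185) = 1/(2*(-69 + 427)/(-805 + (-69 + 427))) - 1341176 = 1/(2*358/(-805 + 358)) - 1341176 = 1/(2*358/(-447)) - 1341176 = 1/(2*358*(-1/447)) - 1341176 = 1/(-716/447) - 1341176 = -447/716 - 1341176 = -960282463/716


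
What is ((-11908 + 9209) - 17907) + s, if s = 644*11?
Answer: -13522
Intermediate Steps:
s = 7084
((-11908 + 9209) - 17907) + s = ((-11908 + 9209) - 17907) + 7084 = (-2699 - 17907) + 7084 = -20606 + 7084 = -13522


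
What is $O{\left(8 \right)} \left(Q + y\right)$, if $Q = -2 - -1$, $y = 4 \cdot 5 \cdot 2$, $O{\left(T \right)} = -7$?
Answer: $-273$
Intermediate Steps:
$y = 40$ ($y = 20 \cdot 2 = 40$)
$Q = -1$ ($Q = -2 + 1 = -1$)
$O{\left(8 \right)} \left(Q + y\right) = - 7 \left(-1 + 40\right) = \left(-7\right) 39 = -273$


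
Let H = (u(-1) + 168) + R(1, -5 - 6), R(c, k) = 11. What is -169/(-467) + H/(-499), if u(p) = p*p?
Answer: 271/233033 ≈ 0.0011629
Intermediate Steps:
u(p) = p²
H = 180 (H = ((-1)² + 168) + 11 = (1 + 168) + 11 = 169 + 11 = 180)
-169/(-467) + H/(-499) = -169/(-467) + 180/(-499) = -169*(-1/467) + 180*(-1/499) = 169/467 - 180/499 = 271/233033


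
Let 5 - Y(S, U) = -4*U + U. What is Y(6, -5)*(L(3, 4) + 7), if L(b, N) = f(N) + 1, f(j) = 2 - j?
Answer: -60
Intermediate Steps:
Y(S, U) = 5 + 3*U (Y(S, U) = 5 - (-4*U + U) = 5 - (-3)*U = 5 + 3*U)
L(b, N) = 3 - N (L(b, N) = (2 - N) + 1 = 3 - N)
Y(6, -5)*(L(3, 4) + 7) = (5 + 3*(-5))*((3 - 1*4) + 7) = (5 - 15)*((3 - 4) + 7) = -10*(-1 + 7) = -10*6 = -60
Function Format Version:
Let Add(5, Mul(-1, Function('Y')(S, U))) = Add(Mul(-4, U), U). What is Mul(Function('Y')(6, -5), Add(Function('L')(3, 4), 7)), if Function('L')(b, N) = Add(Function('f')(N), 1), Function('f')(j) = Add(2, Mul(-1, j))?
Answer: -60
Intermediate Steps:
Function('Y')(S, U) = Add(5, Mul(3, U)) (Function('Y')(S, U) = Add(5, Mul(-1, Add(Mul(-4, U), U))) = Add(5, Mul(-1, Mul(-3, U))) = Add(5, Mul(3, U)))
Function('L')(b, N) = Add(3, Mul(-1, N)) (Function('L')(b, N) = Add(Add(2, Mul(-1, N)), 1) = Add(3, Mul(-1, N)))
Mul(Function('Y')(6, -5), Add(Function('L')(3, 4), 7)) = Mul(Add(5, Mul(3, -5)), Add(Add(3, Mul(-1, 4)), 7)) = Mul(Add(5, -15), Add(Add(3, -4), 7)) = Mul(-10, Add(-1, 7)) = Mul(-10, 6) = -60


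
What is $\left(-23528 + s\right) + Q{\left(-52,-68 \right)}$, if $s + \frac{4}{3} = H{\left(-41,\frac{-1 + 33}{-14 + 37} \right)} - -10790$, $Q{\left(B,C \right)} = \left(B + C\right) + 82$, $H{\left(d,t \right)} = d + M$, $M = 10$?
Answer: $- \frac{38425}{3} \approx -12808.0$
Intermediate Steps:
$H{\left(d,t \right)} = 10 + d$ ($H{\left(d,t \right)} = d + 10 = 10 + d$)
$Q{\left(B,C \right)} = 82 + B + C$
$s = \frac{32273}{3}$ ($s = - \frac{4}{3} + \left(\left(10 - 41\right) - -10790\right) = - \frac{4}{3} + \left(-31 + 10790\right) = - \frac{4}{3} + 10759 = \frac{32273}{3} \approx 10758.0$)
$\left(-23528 + s\right) + Q{\left(-52,-68 \right)} = \left(-23528 + \frac{32273}{3}\right) - 38 = - \frac{38311}{3} - 38 = - \frac{38425}{3}$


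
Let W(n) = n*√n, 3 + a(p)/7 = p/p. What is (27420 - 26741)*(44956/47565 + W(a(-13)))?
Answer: 4360732/6795 - 9506*I*√14 ≈ 641.76 - 35568.0*I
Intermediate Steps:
a(p) = -14 (a(p) = -21 + 7*(p/p) = -21 + 7*1 = -21 + 7 = -14)
W(n) = n^(3/2)
(27420 - 26741)*(44956/47565 + W(a(-13))) = (27420 - 26741)*(44956/47565 + (-14)^(3/2)) = 679*(44956*(1/47565) - 14*I*√14) = 679*(44956/47565 - 14*I*√14) = 4360732/6795 - 9506*I*√14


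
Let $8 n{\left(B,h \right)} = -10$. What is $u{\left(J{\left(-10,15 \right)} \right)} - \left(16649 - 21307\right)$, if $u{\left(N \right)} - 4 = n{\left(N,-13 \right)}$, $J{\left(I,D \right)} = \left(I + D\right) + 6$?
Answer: $\frac{18643}{4} \approx 4660.8$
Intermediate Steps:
$J{\left(I,D \right)} = 6 + D + I$ ($J{\left(I,D \right)} = \left(D + I\right) + 6 = 6 + D + I$)
$n{\left(B,h \right)} = - \frac{5}{4}$ ($n{\left(B,h \right)} = \frac{1}{8} \left(-10\right) = - \frac{5}{4}$)
$u{\left(N \right)} = \frac{11}{4}$ ($u{\left(N \right)} = 4 - \frac{5}{4} = \frac{11}{4}$)
$u{\left(J{\left(-10,15 \right)} \right)} - \left(16649 - 21307\right) = \frac{11}{4} - \left(16649 - 21307\right) = \frac{11}{4} - -4658 = \frac{11}{4} + 4658 = \frac{18643}{4}$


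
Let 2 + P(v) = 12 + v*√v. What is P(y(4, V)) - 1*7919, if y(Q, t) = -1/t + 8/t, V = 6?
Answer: -7909 + 7*√42/36 ≈ -7907.7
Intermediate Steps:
y(Q, t) = 7/t
P(v) = 10 + v^(3/2) (P(v) = -2 + (12 + v*√v) = -2 + (12 + v^(3/2)) = 10 + v^(3/2))
P(y(4, V)) - 1*7919 = (10 + (7/6)^(3/2)) - 1*7919 = (10 + (7*(⅙))^(3/2)) - 7919 = (10 + (7/6)^(3/2)) - 7919 = (10 + 7*√42/36) - 7919 = -7909 + 7*√42/36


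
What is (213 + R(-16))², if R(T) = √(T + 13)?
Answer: (213 + I*√3)² ≈ 45366.0 + 737.9*I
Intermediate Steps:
R(T) = √(13 + T)
(213 + R(-16))² = (213 + √(13 - 16))² = (213 + √(-3))² = (213 + I*√3)²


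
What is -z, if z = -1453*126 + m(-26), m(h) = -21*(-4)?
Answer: 182994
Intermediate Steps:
m(h) = 84
z = -182994 (z = -1453*126 + 84 = -183078 + 84 = -182994)
-z = -1*(-182994) = 182994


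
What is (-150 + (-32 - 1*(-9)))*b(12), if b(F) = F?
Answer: -2076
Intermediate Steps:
(-150 + (-32 - 1*(-9)))*b(12) = (-150 + (-32 - 1*(-9)))*12 = (-150 + (-32 + 9))*12 = (-150 - 23)*12 = -173*12 = -2076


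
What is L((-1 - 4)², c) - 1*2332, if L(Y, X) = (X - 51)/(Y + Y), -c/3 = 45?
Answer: -58393/25 ≈ -2335.7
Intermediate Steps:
c = -135 (c = -3*45 = -135)
L(Y, X) = (-51 + X)/(2*Y) (L(Y, X) = (-51 + X)/((2*Y)) = (-51 + X)*(1/(2*Y)) = (-51 + X)/(2*Y))
L((-1 - 4)², c) - 1*2332 = (-51 - 135)/(2*((-1 - 4)²)) - 1*2332 = (½)*(-186)/(-5)² - 2332 = (½)*(-186)/25 - 2332 = (½)*(1/25)*(-186) - 2332 = -93/25 - 2332 = -58393/25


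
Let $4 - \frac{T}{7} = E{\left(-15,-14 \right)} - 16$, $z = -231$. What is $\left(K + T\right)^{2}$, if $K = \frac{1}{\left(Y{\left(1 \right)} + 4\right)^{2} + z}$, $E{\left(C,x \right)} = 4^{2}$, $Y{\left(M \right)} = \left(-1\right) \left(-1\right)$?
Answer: $\frac{33258289}{42436} \approx 783.73$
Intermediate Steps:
$Y{\left(M \right)} = 1$
$E{\left(C,x \right)} = 16$
$K = - \frac{1}{206}$ ($K = \frac{1}{\left(1 + 4\right)^{2} - 231} = \frac{1}{5^{2} - 231} = \frac{1}{25 - 231} = \frac{1}{-206} = - \frac{1}{206} \approx -0.0048544$)
$T = 28$ ($T = 28 - 7 \left(16 - 16\right) = 28 - 0 = 28 + 0 = 28$)
$\left(K + T\right)^{2} = \left(- \frac{1}{206} + 28\right)^{2} = \left(\frac{5767}{206}\right)^{2} = \frac{33258289}{42436}$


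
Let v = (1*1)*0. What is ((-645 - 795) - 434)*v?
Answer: 0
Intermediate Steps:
v = 0 (v = 1*0 = 0)
((-645 - 795) - 434)*v = ((-645 - 795) - 434)*0 = (-1440 - 434)*0 = -1874*0 = 0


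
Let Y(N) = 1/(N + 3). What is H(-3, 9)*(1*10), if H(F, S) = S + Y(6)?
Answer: 820/9 ≈ 91.111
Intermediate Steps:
Y(N) = 1/(3 + N)
H(F, S) = ⅑ + S (H(F, S) = S + 1/(3 + 6) = S + 1/9 = S + ⅑ = ⅑ + S)
H(-3, 9)*(1*10) = (⅑ + 9)*(1*10) = (82/9)*10 = 820/9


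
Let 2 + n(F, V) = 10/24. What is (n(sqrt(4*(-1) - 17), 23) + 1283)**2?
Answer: 236452129/144 ≈ 1.6420e+6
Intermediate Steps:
n(F, V) = -19/12 (n(F, V) = -2 + 10/24 = -2 + 10*(1/24) = -2 + 5/12 = -19/12)
(n(sqrt(4*(-1) - 17), 23) + 1283)**2 = (-19/12 + 1283)**2 = (15377/12)**2 = 236452129/144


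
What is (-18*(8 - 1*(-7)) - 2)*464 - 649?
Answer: -126857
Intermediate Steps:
(-18*(8 - 1*(-7)) - 2)*464 - 649 = (-18*(8 + 7) - 2)*464 - 649 = (-18*15 - 2)*464 - 649 = (-270 - 2)*464 - 649 = -272*464 - 649 = -126208 - 649 = -126857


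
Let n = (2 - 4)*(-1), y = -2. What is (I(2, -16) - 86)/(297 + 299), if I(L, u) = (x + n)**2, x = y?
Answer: -43/298 ≈ -0.14430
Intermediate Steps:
n = 2 (n = -2*(-1) = 2)
x = -2
I(L, u) = 0 (I(L, u) = (-2 + 2)**2 = 0**2 = 0)
(I(2, -16) - 86)/(297 + 299) = (0 - 86)/(297 + 299) = -86/596 = (1/596)*(-86) = -43/298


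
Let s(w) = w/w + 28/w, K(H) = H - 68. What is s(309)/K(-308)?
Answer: -337/116184 ≈ -0.0029006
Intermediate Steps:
K(H) = -68 + H
s(w) = 1 + 28/w
s(309)/K(-308) = ((28 + 309)/309)/(-68 - 308) = ((1/309)*337)/(-376) = (337/309)*(-1/376) = -337/116184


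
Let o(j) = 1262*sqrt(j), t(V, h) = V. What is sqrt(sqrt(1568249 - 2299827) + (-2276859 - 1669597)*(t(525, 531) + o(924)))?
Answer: sqrt(-2071889400 - 9960854944*sqrt(231) + I*sqrt(731578)) ≈ 0.e-3 + 3.9174e+5*I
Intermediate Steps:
sqrt(sqrt(1568249 - 2299827) + (-2276859 - 1669597)*(t(525, 531) + o(924))) = sqrt(sqrt(1568249 - 2299827) + (-2276859 - 1669597)*(525 + 1262*sqrt(924))) = sqrt(sqrt(-731578) - 3946456*(525 + 1262*(2*sqrt(231)))) = sqrt(I*sqrt(731578) - 3946456*(525 + 2524*sqrt(231))) = sqrt(I*sqrt(731578) + (-2071889400 - 9960854944*sqrt(231))) = sqrt(-2071889400 - 9960854944*sqrt(231) + I*sqrt(731578))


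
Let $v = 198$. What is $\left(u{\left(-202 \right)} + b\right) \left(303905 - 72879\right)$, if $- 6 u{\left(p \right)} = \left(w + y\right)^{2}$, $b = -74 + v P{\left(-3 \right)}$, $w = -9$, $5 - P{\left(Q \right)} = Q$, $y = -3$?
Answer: $343304636$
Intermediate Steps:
$P{\left(Q \right)} = 5 - Q$
$b = 1510$ ($b = -74 + 198 \left(5 - -3\right) = -74 + 198 \left(5 + 3\right) = -74 + 198 \cdot 8 = -74 + 1584 = 1510$)
$u{\left(p \right)} = -24$ ($u{\left(p \right)} = - \frac{\left(-9 - 3\right)^{2}}{6} = - \frac{\left(-12\right)^{2}}{6} = \left(- \frac{1}{6}\right) 144 = -24$)
$\left(u{\left(-202 \right)} + b\right) \left(303905 - 72879\right) = \left(-24 + 1510\right) \left(303905 - 72879\right) = 1486 \cdot 231026 = 343304636$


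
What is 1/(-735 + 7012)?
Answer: 1/6277 ≈ 0.00015931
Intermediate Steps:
1/(-735 + 7012) = 1/6277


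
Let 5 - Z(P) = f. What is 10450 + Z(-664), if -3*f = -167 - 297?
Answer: 30901/3 ≈ 10300.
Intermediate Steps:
f = 464/3 (f = -(-167 - 297)/3 = -1/3*(-464) = 464/3 ≈ 154.67)
Z(P) = -449/3 (Z(P) = 5 - 1*464/3 = 5 - 464/3 = -449/3)
10450 + Z(-664) = 10450 - 449/3 = 30901/3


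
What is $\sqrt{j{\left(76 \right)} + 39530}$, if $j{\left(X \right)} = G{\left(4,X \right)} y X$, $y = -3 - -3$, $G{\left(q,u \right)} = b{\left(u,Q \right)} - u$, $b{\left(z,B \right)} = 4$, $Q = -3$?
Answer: $\sqrt{39530} \approx 198.82$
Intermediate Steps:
$G{\left(q,u \right)} = 4 - u$
$y = 0$ ($y = -3 + 3 = 0$)
$j{\left(X \right)} = 0$ ($j{\left(X \right)} = \left(4 - X\right) 0 X = 0 X = 0$)
$\sqrt{j{\left(76 \right)} + 39530} = \sqrt{0 + 39530} = \sqrt{39530}$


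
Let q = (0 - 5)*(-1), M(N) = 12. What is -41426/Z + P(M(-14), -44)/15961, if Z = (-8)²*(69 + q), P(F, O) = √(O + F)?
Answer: -20713/2368 + 4*I*√2/15961 ≈ -8.747 + 0.00035442*I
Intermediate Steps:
P(F, O) = √(F + O)
q = 5 (q = -5*(-1) = 5)
Z = 4736 (Z = (-8)²*(69 + 5) = 64*74 = 4736)
-41426/Z + P(M(-14), -44)/15961 = -41426/4736 + √(12 - 44)/15961 = -41426*1/4736 + √(-32)*(1/15961) = -20713/2368 + (4*I*√2)*(1/15961) = -20713/2368 + 4*I*√2/15961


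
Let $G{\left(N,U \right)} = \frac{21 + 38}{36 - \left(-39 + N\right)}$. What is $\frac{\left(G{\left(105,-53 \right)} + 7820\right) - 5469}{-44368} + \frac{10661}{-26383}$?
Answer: $- \frac{2292779119}{5016689760} \approx -0.45703$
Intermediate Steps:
$G{\left(N,U \right)} = \frac{59}{75 - N}$
$\frac{\left(G{\left(105,-53 \right)} + 7820\right) - 5469}{-44368} + \frac{10661}{-26383} = \frac{\left(- \frac{59}{-75 + 105} + 7820\right) - 5469}{-44368} + \frac{10661}{-26383} = \left(\left(- \frac{59}{30} + 7820\right) - 5469\right) \left(- \frac{1}{44368}\right) + 10661 \left(- \frac{1}{26383}\right) = \left(\left(\left(-59\right) \frac{1}{30} + 7820\right) - 5469\right) \left(- \frac{1}{44368}\right) - \frac{1523}{3769} = \left(\left(- \frac{59}{30} + 7820\right) - 5469\right) \left(- \frac{1}{44368}\right) - \frac{1523}{3769} = \left(\frac{234541}{30} - 5469\right) \left(- \frac{1}{44368}\right) - \frac{1523}{3769} = \frac{70471}{30} \left(- \frac{1}{44368}\right) - \frac{1523}{3769} = - \frac{70471}{1331040} - \frac{1523}{3769} = - \frac{2292779119}{5016689760}$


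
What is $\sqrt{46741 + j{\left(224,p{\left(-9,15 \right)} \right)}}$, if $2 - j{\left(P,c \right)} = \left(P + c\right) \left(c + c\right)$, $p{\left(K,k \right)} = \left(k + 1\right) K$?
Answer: $\sqrt{69783} \approx 264.16$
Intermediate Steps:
$p{\left(K,k \right)} = K \left(1 + k\right)$ ($p{\left(K,k \right)} = \left(1 + k\right) K = K \left(1 + k\right)$)
$j{\left(P,c \right)} = 2 - 2 c \left(P + c\right)$ ($j{\left(P,c \right)} = 2 - \left(P + c\right) \left(c + c\right) = 2 - \left(P + c\right) 2 c = 2 - 2 c \left(P + c\right)$)
$\sqrt{46741 + j{\left(224,p{\left(-9,15 \right)} \right)}} = \sqrt{46741 - \left(-2 + 2 \cdot 81 \left(1 + 15\right)^{2} + 448 \left(-9\right) \left(1 + 15\right)\right)} = \sqrt{46741 - \left(-2 + 41472 + 448 \left(-9\right) 16\right)} = \sqrt{46741 - \left(-2 - 64512 + 41472\right)} = \sqrt{46741 + \left(2 - 41472 + 64512\right)} = \sqrt{46741 + 23042} = \sqrt{69783}$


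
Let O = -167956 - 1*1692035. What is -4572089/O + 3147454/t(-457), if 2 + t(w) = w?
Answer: -1950712508021/284578623 ≈ -6854.7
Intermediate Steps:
t(w) = -2 + w
O = -1859991 (O = -167956 - 1692035 = -1859991)
-4572089/O + 3147454/t(-457) = -4572089/(-1859991) + 3147454/(-2 - 457) = -4572089*(-1/1859991) + 3147454/(-459) = 4572089/1859991 + 3147454*(-1/459) = 4572089/1859991 - 3147454/459 = -1950712508021/284578623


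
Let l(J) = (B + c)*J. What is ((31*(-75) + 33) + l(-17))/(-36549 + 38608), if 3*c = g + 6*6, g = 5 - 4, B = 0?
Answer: -7505/6177 ≈ -1.2150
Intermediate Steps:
g = 1
c = 37/3 (c = (1 + 6*6)/3 = (1 + 36)/3 = (⅓)*37 = 37/3 ≈ 12.333)
l(J) = 37*J/3 (l(J) = (0 + 37/3)*J = 37*J/3)
((31*(-75) + 33) + l(-17))/(-36549 + 38608) = ((31*(-75) + 33) + (37/3)*(-17))/(-36549 + 38608) = ((-2325 + 33) - 629/3)/2059 = (-2292 - 629/3)*(1/2059) = -7505/3*1/2059 = -7505/6177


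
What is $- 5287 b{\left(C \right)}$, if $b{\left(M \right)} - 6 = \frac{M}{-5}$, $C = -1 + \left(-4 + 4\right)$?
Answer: $- \frac{163897}{5} \approx -32779.0$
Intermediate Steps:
$C = -1$ ($C = -1 + 0 = -1$)
$b{\left(M \right)} = 6 - \frac{M}{5}$ ($b{\left(M \right)} = 6 + \frac{M}{-5} = 6 + M \left(- \frac{1}{5}\right) = 6 - \frac{M}{5}$)
$- 5287 b{\left(C \right)} = - 5287 \left(6 - - \frac{1}{5}\right) = - 5287 \left(6 + \frac{1}{5}\right) = \left(-5287\right) \frac{31}{5} = - \frac{163897}{5}$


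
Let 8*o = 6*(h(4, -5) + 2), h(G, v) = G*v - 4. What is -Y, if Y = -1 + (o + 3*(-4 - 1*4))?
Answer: 83/2 ≈ 41.500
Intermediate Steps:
h(G, v) = -4 + G*v
o = -33/2 (o = (6*((-4 + 4*(-5)) + 2))/8 = (6*((-4 - 20) + 2))/8 = (6*(-24 + 2))/8 = (6*(-22))/8 = (⅛)*(-132) = -33/2 ≈ -16.500)
Y = -83/2 (Y = -1 + (-33/2 + 3*(-4 - 1*4)) = -1 + (-33/2 + 3*(-4 - 4)) = -1 + (-33/2 + 3*(-8)) = -1 + (-33/2 - 24) = -1 - 81/2 = -83/2 ≈ -41.500)
-Y = -1*(-83/2) = 83/2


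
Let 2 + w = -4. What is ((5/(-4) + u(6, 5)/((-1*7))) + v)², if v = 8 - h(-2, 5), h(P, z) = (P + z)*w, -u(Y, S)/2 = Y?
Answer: 549081/784 ≈ 700.36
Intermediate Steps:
w = -6 (w = -2 - 4 = -6)
u(Y, S) = -2*Y
h(P, z) = -6*P - 6*z (h(P, z) = (P + z)*(-6) = -6*P - 6*z)
v = 26 (v = 8 - (-6*(-2) - 6*5) = 8 - (12 - 30) = 8 - 1*(-18) = 8 + 18 = 26)
((5/(-4) + u(6, 5)/((-1*7))) + v)² = ((5/(-4) + (-2*6)/((-1*7))) + 26)² = ((5*(-¼) - 12/(-7)) + 26)² = ((-5/4 - 12*(-⅐)) + 26)² = ((-5/4 + 12/7) + 26)² = (13/28 + 26)² = (741/28)² = 549081/784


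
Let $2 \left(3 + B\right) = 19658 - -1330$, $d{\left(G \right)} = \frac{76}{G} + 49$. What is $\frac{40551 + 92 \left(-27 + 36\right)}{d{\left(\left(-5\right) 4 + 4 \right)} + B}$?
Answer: $\frac{55172}{14047} \approx 3.9277$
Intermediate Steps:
$d{\left(G \right)} = 49 + \frac{76}{G}$
$B = 10491$ ($B = -3 + \frac{19658 - -1330}{2} = -3 + \frac{19658 + 1330}{2} = -3 + \frac{1}{2} \cdot 20988 = -3 + 10494 = 10491$)
$\frac{40551 + 92 \left(-27 + 36\right)}{d{\left(\left(-5\right) 4 + 4 \right)} + B} = \frac{40551 + 92 \left(-27 + 36\right)}{\left(49 + \frac{76}{\left(-5\right) 4 + 4}\right) + 10491} = \frac{40551 + 92 \cdot 9}{\left(49 + \frac{76}{-20 + 4}\right) + 10491} = \frac{40551 + 828}{\left(49 + \frac{76}{-16}\right) + 10491} = \frac{41379}{\left(49 + 76 \left(- \frac{1}{16}\right)\right) + 10491} = \frac{41379}{\left(49 - \frac{19}{4}\right) + 10491} = \frac{41379}{\frac{177}{4} + 10491} = \frac{41379}{\frac{42141}{4}} = 41379 \cdot \frac{4}{42141} = \frac{55172}{14047}$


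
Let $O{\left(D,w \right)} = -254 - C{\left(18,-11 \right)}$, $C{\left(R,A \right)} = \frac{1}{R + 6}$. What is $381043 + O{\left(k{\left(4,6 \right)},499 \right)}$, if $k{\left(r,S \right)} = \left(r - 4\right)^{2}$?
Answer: $\frac{9138935}{24} \approx 3.8079 \cdot 10^{5}$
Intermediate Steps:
$C{\left(R,A \right)} = \frac{1}{6 + R}$
$k{\left(r,S \right)} = \left(-4 + r\right)^{2}$
$O{\left(D,w \right)} = - \frac{6097}{24}$ ($O{\left(D,w \right)} = -254 - \frac{1}{6 + 18} = -254 - \frac{1}{24} = - \frac{6097}{24}$)
$381043 + O{\left(k{\left(4,6 \right)},499 \right)} = 381043 - \frac{6097}{24} = \frac{9138935}{24}$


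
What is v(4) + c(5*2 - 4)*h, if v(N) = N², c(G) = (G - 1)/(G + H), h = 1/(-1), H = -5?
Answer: 11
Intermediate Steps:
h = -1
c(G) = (-1 + G)/(-5 + G) (c(G) = (G - 1)/(G - 5) = (-1 + G)/(-5 + G))
v(4) + c(5*2 - 4)*h = 4² + ((-1 + (5*2 - 4))/(-5 + (5*2 - 4)))*(-1) = 16 + ((-1 + (10 - 4))/(-5 + (10 - 4)))*(-1) = 16 + ((-1 + 6)/(-5 + 6))*(-1) = 16 + (5/1)*(-1) = 16 + (1*5)*(-1) = 16 + 5*(-1) = 16 - 5 = 11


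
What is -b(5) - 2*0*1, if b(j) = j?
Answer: -5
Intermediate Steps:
-b(5) - 2*0*1 = -1*5 - 2*0*1 = -5 + 0*1 = -5 + 0 = -5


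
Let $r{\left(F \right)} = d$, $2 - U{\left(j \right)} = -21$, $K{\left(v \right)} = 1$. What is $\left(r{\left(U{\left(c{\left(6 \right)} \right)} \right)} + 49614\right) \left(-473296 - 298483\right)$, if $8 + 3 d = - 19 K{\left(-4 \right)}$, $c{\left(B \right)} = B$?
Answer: $-38284097295$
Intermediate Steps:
$U{\left(j \right)} = 23$ ($U{\left(j \right)} = 2 - -21 = 2 + 21 = 23$)
$d = -9$ ($d = - \frac{8}{3} + \frac{\left(-19\right) 1}{3} = - \frac{8}{3} + \frac{1}{3} \left(-19\right) = - \frac{8}{3} - \frac{19}{3} = -9$)
$r{\left(F \right)} = -9$
$\left(r{\left(U{\left(c{\left(6 \right)} \right)} \right)} + 49614\right) \left(-473296 - 298483\right) = \left(-9 + 49614\right) \left(-473296 - 298483\right) = 49605 \left(-771779\right) = -38284097295$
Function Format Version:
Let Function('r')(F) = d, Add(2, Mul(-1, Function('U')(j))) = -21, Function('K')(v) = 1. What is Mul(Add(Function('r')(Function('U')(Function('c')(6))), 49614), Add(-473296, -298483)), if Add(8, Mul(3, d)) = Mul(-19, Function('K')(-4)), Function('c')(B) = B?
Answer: -38284097295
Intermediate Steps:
Function('U')(j) = 23 (Function('U')(j) = Add(2, Mul(-1, -21)) = Add(2, 21) = 23)
d = -9 (d = Add(Rational(-8, 3), Mul(Rational(1, 3), Mul(-19, 1))) = Add(Rational(-8, 3), Mul(Rational(1, 3), -19)) = Add(Rational(-8, 3), Rational(-19, 3)) = -9)
Function('r')(F) = -9
Mul(Add(Function('r')(Function('U')(Function('c')(6))), 49614), Add(-473296, -298483)) = Mul(Add(-9, 49614), Add(-473296, -298483)) = Mul(49605, -771779) = -38284097295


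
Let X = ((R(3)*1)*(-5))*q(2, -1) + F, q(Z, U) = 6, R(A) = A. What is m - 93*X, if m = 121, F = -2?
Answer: 8677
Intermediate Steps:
X = -92 (X = ((3*1)*(-5))*6 - 2 = (3*(-5))*6 - 2 = -15*6 - 2 = -90 - 2 = -92)
m - 93*X = 121 - 93*(-92) = 121 + 8556 = 8677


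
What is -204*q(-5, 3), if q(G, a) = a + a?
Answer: -1224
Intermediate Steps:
q(G, a) = 2*a
-204*q(-5, 3) = -204*2*3 = -204*6 = -17*72 = -1224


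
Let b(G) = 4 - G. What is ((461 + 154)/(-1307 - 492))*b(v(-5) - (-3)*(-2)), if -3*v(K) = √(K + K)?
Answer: -6150/1799 - 205*I*√10/1799 ≈ -3.4186 - 0.36035*I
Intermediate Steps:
v(K) = -√2*√K/3 (v(K) = -√(K + K)/3 = -√2*√K/3)
((461 + 154)/(-1307 - 492))*b(v(-5) - (-3)*(-2)) = ((461 + 154)/(-1307 - 492))*(4 - (-√2*√(-5)/3 - (-3)*(-2))) = (615/(-1799))*(4 - (-√2*I*√5/3 - 1*6)) = (615*(-1/1799))*(4 - (-I*√10/3 - 6)) = -615*(4 - (-6 - I*√10/3))/1799 = -615*(4 + (6 + I*√10/3))/1799 = -615*(10 + I*√10/3)/1799 = -6150/1799 - 205*I*√10/1799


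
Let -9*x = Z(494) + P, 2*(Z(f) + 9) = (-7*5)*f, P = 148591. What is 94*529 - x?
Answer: 587471/9 ≈ 65275.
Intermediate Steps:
Z(f) = -9 - 35*f/2 (Z(f) = -9 + ((-7*5)*f)/2 = -9 + (-35*f)/2 = -9 - 35*f/2)
x = -139937/9 (x = -((-9 - 35/2*494) + 148591)/9 = -((-9 - 8645) + 148591)/9 = -(-8654 + 148591)/9 = -⅑*139937 = -139937/9 ≈ -15549.)
94*529 - x = 94*529 - 1*(-139937/9) = 49726 + 139937/9 = 587471/9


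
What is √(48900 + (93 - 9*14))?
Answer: √48867 ≈ 221.06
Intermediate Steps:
√(48900 + (93 - 9*14)) = √(48900 + (93 - 126)) = √(48900 - 33) = √48867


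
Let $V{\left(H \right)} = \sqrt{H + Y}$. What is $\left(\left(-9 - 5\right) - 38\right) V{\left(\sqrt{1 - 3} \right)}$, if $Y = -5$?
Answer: $- 52 \sqrt{-5 + i \sqrt{2}} \approx -16.285 - 117.41 i$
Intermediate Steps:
$V{\left(H \right)} = \sqrt{-5 + H}$ ($V{\left(H \right)} = \sqrt{H - 5} = \sqrt{-5 + H}$)
$\left(\left(-9 - 5\right) - 38\right) V{\left(\sqrt{1 - 3} \right)} = \left(\left(-9 - 5\right) - 38\right) \sqrt{-5 + \sqrt{1 - 3}} = \left(-14 - 38\right) \sqrt{-5 + \sqrt{-2}} = - 52 \sqrt{-5 + i \sqrt{2}}$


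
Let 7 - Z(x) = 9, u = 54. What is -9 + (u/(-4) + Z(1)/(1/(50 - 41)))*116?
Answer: -3663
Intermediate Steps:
Z(x) = -2 (Z(x) = 7 - 1*9 = 7 - 9 = -2)
-9 + (u/(-4) + Z(1)/(1/(50 - 41)))*116 = -9 + (54/(-4) - 2/(1/(50 - 41)))*116 = -9 + (54*(-¼) - 2/(1/9))*116 = -9 + (-27/2 - 2/⅑)*116 = -9 + (-27/2 - 2*9)*116 = -9 + (-27/2 - 18)*116 = -9 - 63/2*116 = -9 - 3654 = -3663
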